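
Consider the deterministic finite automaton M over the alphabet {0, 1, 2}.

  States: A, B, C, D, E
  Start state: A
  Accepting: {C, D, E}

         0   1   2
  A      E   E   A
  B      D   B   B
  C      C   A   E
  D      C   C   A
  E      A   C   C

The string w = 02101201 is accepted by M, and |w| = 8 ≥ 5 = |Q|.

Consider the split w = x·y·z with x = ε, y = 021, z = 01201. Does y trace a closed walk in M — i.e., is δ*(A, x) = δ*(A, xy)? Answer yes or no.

yes

Run of M on the first 3 characters of w = 0 2 1:
  step 0: A  (start)
  step 1: E  (read 0: A→E)
  step 2: C  (read 2: E→C)
  step 3: A  (read 1: C→A)

After x (step 0): A. After xy (step 3): A.
They match, so y = 021 drives M around a cycle from A back to itself; pumping y any number of times keeps M in A before reading z, and xyⁱz ∈ L(M) for every i ≥ 0.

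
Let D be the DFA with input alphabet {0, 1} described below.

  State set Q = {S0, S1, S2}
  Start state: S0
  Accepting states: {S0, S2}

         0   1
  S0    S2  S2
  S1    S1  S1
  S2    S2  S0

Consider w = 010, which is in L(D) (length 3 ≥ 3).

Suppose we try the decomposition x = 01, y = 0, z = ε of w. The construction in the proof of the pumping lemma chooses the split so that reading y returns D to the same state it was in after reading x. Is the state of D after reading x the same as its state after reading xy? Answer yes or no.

Run of D on the first 3 characters of w = 0 1 0:
  step 0: S0  (start)
  step 1: S2  (read 0: S0→S2)
  step 2: S0  (read 1: S2→S0)
  step 3: S2  (read 0: S0→S2)

After x (step 2): S0. After xy (step 3): S2.
They differ (S0 ≠ S2), so y is not a cycle from the state after x; this split is not the one the pumping-lemma construction produces, and pumping y need not keep the string in L(D).

no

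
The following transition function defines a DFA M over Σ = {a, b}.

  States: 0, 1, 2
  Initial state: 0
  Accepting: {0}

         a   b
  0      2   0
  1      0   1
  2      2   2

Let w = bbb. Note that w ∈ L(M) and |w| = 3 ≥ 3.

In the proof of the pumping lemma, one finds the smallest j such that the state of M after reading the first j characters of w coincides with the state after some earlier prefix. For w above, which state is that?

State sequence: 0 -b-> 0 -b-> 0 -b-> 0
First repeat at step 1: 0 was already visited.

The earliest repeat is at step j = 1: M is in 0, which it already visited at step i = 0.

0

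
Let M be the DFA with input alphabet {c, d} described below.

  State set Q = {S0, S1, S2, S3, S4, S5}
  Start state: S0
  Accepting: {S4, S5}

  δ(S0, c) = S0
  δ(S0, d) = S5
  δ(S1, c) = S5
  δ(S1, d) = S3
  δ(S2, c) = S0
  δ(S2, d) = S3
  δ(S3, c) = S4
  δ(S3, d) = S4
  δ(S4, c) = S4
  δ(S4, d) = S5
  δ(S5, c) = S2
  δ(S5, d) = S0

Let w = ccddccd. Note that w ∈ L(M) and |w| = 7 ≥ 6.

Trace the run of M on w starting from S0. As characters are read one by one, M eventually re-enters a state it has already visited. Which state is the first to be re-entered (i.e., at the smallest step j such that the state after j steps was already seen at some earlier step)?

State sequence: S0 -c-> S0 -c-> S0 -d-> S5 -d-> S0 -c-> S0 -c-> S0 -d-> S5
First repeat at step 1: S0 was already visited.

The earliest repeat is at step j = 1: M is in S0, which it already visited at step i = 0.

S0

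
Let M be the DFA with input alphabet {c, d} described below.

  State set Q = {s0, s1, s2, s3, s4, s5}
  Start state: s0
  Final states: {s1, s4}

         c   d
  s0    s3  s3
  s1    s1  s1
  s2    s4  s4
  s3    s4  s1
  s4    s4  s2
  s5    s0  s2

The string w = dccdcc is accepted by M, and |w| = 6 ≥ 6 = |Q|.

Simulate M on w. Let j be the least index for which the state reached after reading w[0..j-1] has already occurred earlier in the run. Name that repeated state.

s4

Run of M on w = d c c d c c:
  step 0: s0  (start)
  step 1: s3  (read d: s0→s3)
  step 2: s4  (read c: s3→s4)
  step 3: s4  (read c: s4→s4)   ← first repeat (s4 seen earlier)
  step 4: s2  (read d: s4→s2)
  step 5: s4  (read c: s2→s4)
  step 6: s4  (read c: s4→s4)

The earliest repeat is at step j = 3: M is in s4, which it already visited at step i = 2.
Since M has 6 states, any run of length ≥ 6 visits 6+1 states, so by pigeonhole some state repeats within the first 6 steps — that repeat gives the pumpable loop.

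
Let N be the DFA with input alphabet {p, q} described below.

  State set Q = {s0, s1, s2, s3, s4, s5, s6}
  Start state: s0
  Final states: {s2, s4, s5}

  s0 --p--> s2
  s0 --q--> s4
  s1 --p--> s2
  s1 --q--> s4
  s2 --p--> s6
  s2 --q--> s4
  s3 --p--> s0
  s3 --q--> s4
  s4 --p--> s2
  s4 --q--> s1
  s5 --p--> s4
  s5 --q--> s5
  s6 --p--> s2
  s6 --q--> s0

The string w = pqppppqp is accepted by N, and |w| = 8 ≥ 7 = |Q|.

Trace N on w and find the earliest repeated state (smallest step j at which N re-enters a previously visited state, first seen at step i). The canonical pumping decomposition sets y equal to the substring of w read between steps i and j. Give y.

qp

Run of N on w = p q p p p p q p:
  step 0: s0  (start)
  step 1: s2  (read p: s0→s2)
  step 2: s4  (read q: s2→s4)
  step 3: s2  (read p: s4→s2)   ← first repeat (s2 seen earlier)
  step 4: s6  (read p: s2→s6)
  step 5: s2  (read p: s6→s2)
  step 6: s6  (read p: s2→s6)
  step 7: s0  (read q: s6→s0)
  step 8: s2  (read p: s0→s2)

So i = 1, j = 3, giving x = w[0:1] = p, y = w[1:3] = qp, z = w[3:8] = pppqp.
Check: |xy| = 3 ≤ 7 and |y| = 2 ≥ 1. Reading y takes N from s2 back to s2, so every xyⁱz is accepted.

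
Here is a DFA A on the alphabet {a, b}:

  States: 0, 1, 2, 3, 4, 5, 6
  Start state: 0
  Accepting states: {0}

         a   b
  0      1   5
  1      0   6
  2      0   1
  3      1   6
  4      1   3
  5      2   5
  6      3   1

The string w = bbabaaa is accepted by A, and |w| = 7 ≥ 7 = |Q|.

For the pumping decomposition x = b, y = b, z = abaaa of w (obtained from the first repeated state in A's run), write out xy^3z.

bbbbabaaa

xy^3z = b·b·b·b·abaaa = bbbbabaaa.
Reading y = b takes A from 5 back to 5, so after x·y·y·y the machine is still in 5, and z then leads to the accepting state 0. Hence bbbbabaaa ∈ L(A).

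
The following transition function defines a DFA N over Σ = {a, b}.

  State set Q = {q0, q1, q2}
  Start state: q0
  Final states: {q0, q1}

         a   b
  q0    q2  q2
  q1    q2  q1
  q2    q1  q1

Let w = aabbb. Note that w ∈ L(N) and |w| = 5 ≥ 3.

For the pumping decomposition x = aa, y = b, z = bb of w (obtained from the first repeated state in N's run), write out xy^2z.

xy^2z = aa·b·b·bb = aabbbb.
Reading y = b takes N from q1 back to q1, so after x·y·y the machine is still in q1, and z then leads to the accepting state q1. Hence aabbbb ∈ L(N).

aabbbb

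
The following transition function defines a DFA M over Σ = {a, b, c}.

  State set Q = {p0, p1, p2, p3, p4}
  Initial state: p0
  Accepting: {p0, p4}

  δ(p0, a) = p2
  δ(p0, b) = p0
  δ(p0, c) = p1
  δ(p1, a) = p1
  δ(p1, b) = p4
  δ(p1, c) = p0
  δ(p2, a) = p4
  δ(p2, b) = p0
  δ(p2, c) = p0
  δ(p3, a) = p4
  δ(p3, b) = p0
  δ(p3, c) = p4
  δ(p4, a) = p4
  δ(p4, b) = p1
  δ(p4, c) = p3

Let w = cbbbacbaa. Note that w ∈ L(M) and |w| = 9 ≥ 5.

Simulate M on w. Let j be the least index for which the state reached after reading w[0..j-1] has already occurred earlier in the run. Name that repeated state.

p1

Run of M on w = c b b b a c b a a:
  step 0: p0  (start)
  step 1: p1  (read c: p0→p1)
  step 2: p4  (read b: p1→p4)
  step 3: p1  (read b: p4→p1)   ← first repeat (p1 seen earlier)
  step 4: p4  (read b: p1→p4)
  step 5: p4  (read a: p4→p4)
  step 6: p3  (read c: p4→p3)
  step 7: p0  (read b: p3→p0)
  step 8: p2  (read a: p0→p2)
  step 9: p4  (read a: p2→p4)

The earliest repeat is at step j = 3: M is in p1, which it already visited at step i = 1.
Since M has 5 states, any run of length ≥ 5 visits 5+1 states, so by pigeonhole some state repeats within the first 5 steps — that repeat gives the pumpable loop.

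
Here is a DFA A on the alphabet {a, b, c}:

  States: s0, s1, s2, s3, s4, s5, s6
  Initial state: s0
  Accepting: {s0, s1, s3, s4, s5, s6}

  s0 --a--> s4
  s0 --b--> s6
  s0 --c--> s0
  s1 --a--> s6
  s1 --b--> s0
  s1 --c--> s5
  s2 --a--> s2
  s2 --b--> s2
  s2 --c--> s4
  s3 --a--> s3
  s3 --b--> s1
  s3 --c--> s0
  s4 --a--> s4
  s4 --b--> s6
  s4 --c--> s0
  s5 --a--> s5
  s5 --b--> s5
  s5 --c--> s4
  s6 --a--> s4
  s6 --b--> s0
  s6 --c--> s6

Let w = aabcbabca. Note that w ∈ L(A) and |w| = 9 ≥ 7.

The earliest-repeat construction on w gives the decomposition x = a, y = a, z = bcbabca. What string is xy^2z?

xy^2z = a·a·a·bcbabca = aaabcbabca.
Reading y = a takes A from s4 back to s4, so after x·y·y the machine is still in s4, and z then leads to the accepting state s4. Hence aaabcbabca ∈ L(A).

aaabcbabca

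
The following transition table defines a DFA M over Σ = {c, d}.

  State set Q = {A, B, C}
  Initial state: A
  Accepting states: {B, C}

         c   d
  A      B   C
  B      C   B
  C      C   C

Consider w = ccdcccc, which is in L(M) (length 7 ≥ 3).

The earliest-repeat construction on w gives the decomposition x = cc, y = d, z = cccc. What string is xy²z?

ccddcccc

xy^2z = cc·d·d·cccc = ccddcccc.
Reading y = d takes M from C back to C, so after x·y·y the machine is still in C, and z then leads to the accepting state C. Hence ccddcccc ∈ L(M).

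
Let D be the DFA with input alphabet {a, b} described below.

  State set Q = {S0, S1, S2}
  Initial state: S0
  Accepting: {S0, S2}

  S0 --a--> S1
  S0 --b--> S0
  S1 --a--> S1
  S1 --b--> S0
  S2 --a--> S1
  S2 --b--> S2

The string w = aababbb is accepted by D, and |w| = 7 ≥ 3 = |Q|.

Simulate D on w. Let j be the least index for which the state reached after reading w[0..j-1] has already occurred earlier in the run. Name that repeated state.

Run of D on w = a a b a b b b:
  step 0: S0  (start)
  step 1: S1  (read a: S0→S1)
  step 2: S1  (read a: S1→S1)   ← first repeat (S1 seen earlier)
  step 3: S0  (read b: S1→S0)
  step 4: S1  (read a: S0→S1)
  step 5: S0  (read b: S1→S0)
  step 6: S0  (read b: S0→S0)
  step 7: S0  (read b: S0→S0)

The earliest repeat is at step j = 2: D is in S1, which it already visited at step i = 1.
Pumping length from the standard proof: p = 3 (the number of states). The repeated state found above gives |xy| = j ≤ 3 and |y| = j − i ≥ 1.

S1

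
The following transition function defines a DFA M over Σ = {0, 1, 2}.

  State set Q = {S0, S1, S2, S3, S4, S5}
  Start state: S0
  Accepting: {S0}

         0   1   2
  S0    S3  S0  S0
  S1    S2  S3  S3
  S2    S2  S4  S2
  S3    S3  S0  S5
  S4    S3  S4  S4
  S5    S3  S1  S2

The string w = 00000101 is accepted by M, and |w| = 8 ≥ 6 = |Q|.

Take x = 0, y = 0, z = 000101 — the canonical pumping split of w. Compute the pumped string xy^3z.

0000000101

xy^3z = 0·0·0·0·000101 = 0000000101.
Reading y = 0 takes M from S3 back to S3, so after x·y·y·y the machine is still in S3, and z then leads to the accepting state S0. Hence 0000000101 ∈ L(M).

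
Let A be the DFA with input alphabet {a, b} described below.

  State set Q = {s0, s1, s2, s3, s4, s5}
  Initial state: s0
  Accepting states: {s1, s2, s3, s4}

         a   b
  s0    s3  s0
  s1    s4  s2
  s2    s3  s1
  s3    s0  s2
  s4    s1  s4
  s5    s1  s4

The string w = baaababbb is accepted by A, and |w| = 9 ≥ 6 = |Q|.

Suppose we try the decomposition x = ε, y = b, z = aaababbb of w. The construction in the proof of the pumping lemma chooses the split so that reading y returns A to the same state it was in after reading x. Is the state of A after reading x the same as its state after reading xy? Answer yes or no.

yes

Run of A on the first 1 characters of w = b:
  step 0: s0  (start)
  step 1: s0  (read b: s0→s0)

After x (step 0): s0. After xy (step 1): s0.
They match, so y = b drives A around a cycle from s0 back to itself; pumping y any number of times keeps A in s0 before reading z, and xyⁱz ∈ L(A) for every i ≥ 0.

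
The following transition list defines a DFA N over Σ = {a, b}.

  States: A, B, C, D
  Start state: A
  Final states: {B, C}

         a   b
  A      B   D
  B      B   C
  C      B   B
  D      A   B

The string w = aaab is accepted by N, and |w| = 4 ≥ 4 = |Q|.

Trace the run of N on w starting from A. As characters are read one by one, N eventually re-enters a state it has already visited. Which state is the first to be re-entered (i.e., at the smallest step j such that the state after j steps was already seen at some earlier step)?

State sequence: A -a-> B -a-> B -a-> B -b-> C
First repeat at step 2: B was already visited.

The earliest repeat is at step j = 2: N is in B, which it already visited at step i = 1.
Pumping length from the standard proof: p = 4 (the number of states). The repeated state found above gives |xy| = j ≤ 4 and |y| = j − i ≥ 1.

B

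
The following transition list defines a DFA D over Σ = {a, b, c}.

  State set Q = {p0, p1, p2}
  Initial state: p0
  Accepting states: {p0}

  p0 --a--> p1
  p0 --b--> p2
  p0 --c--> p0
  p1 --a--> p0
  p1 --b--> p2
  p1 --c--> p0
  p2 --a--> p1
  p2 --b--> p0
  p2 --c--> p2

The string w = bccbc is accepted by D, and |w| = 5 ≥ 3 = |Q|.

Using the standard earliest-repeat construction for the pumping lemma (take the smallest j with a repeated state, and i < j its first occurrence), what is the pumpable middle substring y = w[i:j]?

c

Run of D on w = b c c b c:
  step 0: p0  (start)
  step 1: p2  (read b: p0→p2)
  step 2: p2  (read c: p2→p2)   ← first repeat (p2 seen earlier)
  step 3: p2  (read c: p2→p2)
  step 4: p0  (read b: p2→p0)
  step 5: p0  (read c: p0→p0)

So i = 1, j = 2, giving x = w[0:1] = b, y = w[1:2] = c, z = w[2:5] = cbc.
Check: |xy| = 2 ≤ 3 and |y| = 1 ≥ 1. Reading y takes D from p2 back to p2, so every xyⁱz is accepted.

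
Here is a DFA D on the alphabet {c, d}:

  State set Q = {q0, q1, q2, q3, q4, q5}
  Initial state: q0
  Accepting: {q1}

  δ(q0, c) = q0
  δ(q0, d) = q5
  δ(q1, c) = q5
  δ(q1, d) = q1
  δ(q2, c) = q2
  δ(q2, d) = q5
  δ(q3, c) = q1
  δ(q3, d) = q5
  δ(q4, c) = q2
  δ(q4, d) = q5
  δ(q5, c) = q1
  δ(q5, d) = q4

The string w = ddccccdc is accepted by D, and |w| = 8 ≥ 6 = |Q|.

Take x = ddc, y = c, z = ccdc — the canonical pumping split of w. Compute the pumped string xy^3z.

ddccccccdc

xy^3z = ddc·c·c·c·ccdc = ddccccccdc.
Reading y = c takes D from q2 back to q2, so after x·y·y·y the machine is still in q2, and z then leads to the accepting state q1. Hence ddccccccdc ∈ L(D).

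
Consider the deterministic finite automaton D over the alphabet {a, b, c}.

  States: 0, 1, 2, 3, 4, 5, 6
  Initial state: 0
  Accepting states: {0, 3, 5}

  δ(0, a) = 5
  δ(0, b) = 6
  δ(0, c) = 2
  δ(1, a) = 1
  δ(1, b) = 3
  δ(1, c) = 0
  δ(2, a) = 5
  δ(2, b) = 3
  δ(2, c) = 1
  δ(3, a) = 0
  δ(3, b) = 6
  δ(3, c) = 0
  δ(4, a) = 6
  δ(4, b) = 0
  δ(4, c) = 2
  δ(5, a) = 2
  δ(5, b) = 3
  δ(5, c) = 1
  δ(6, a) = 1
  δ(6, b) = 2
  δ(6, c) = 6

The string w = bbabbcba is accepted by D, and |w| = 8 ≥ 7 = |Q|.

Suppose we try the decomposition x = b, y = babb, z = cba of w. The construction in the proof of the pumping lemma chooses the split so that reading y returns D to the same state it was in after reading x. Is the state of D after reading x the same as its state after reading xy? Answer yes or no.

Run of D on the first 5 characters of w = b b a b b:
  step 0: 0  (start)
  step 1: 6  (read b: 0→6)
  step 2: 2  (read b: 6→2)
  step 3: 5  (read a: 2→5)
  step 4: 3  (read b: 5→3)
  step 5: 6  (read b: 3→6)

After x (step 1): 6. After xy (step 5): 6.
They match, so y = babb drives D around a cycle from 6 back to itself; pumping y any number of times keeps D in 6 before reading z, and xyⁱz ∈ L(D) for every i ≥ 0.

yes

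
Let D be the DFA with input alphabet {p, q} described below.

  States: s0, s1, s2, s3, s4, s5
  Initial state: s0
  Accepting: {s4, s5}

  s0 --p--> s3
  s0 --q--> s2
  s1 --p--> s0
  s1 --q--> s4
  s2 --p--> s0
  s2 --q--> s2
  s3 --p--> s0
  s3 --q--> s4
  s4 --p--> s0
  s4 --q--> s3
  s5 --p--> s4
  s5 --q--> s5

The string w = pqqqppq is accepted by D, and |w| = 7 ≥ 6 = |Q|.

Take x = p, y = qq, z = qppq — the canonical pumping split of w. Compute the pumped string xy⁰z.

xy⁰z = xz = p·qppq = pqppq.
Reading y = qq takes D from s3 back to s3, so after x the machine is still in s3, and z then leads to the accepting state s4. Hence pqppq ∈ L(D).

pqppq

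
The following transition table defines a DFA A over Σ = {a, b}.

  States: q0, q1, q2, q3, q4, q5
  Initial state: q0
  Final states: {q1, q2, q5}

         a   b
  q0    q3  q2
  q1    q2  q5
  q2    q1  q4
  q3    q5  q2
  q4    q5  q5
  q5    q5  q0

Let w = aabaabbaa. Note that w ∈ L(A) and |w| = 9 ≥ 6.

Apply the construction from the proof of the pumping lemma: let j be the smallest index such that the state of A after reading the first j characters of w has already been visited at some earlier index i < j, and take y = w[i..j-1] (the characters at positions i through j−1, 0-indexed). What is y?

State sequence: q0 -a-> q3 -a-> q5 -b-> q0 -a-> q3 -a-> q5 -b-> q0 -b-> q2 -a-> q1 -a-> q2
First repeat at step 3: q0 was already visited.

So i = 0, j = 3, giving x = w[0:0] = ε, y = w[0:3] = aab, z = w[3:9] = aabbaa.
Check: |xy| = 3 ≤ 6 and |y| = 3 ≥ 1. Reading y takes A from q0 back to q0, so every xyⁱz is accepted.
The DFA has 6 states, so the proof of the pumping lemma guarantees a repeated state among the first 6+1 visited; the segment between the two visits is the pumpable y.

aab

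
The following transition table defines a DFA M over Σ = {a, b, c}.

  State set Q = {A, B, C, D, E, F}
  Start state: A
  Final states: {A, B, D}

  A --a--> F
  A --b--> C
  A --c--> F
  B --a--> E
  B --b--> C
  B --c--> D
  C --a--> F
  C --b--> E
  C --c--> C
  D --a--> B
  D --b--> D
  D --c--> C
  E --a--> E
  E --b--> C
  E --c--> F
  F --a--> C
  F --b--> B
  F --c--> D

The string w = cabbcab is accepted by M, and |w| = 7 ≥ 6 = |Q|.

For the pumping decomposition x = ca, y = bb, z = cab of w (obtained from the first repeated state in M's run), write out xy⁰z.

cacab

xy⁰z = xz = ca·cab = cacab.
Reading y = bb takes M from C back to C, so after x the machine is still in C, and z then leads to the accepting state B. Hence cacab ∈ L(M).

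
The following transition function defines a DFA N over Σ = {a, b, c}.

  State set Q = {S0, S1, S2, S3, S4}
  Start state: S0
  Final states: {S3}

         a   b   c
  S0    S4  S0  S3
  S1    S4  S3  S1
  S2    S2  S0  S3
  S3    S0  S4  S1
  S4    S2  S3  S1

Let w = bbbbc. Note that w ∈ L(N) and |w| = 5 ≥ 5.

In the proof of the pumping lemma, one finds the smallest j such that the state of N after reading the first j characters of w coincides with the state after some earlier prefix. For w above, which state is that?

State sequence: S0 -b-> S0 -b-> S0 -b-> S0 -b-> S0 -c-> S3
First repeat at step 1: S0 was already visited.

The earliest repeat is at step j = 1: N is in S0, which it already visited at step i = 0.
The DFA has 5 states, so the proof of the pumping lemma guarantees a repeated state among the first 5+1 visited; the segment between the two visits is the pumpable y.

S0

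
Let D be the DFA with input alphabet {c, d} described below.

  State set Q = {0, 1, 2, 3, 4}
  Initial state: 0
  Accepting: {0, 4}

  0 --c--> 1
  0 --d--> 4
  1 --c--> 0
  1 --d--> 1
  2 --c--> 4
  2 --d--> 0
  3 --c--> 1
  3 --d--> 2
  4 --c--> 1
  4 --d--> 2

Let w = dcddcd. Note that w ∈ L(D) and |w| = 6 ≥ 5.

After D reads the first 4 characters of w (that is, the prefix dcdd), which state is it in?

1

State sequence: 0 -d-> 4 -c-> 1 -d-> 1 -d-> 1

After reading 4 characters, D is in state 1.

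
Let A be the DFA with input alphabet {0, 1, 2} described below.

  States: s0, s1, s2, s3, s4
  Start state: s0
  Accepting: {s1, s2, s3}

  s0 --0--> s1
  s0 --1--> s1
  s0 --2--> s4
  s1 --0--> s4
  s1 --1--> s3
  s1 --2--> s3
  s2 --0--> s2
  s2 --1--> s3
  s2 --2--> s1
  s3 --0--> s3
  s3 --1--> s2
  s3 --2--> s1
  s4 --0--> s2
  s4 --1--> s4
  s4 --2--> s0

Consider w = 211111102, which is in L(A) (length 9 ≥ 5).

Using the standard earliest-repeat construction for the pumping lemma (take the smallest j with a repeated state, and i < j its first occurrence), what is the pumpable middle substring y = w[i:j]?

Run of A on w = 2 1 1 1 1 1 1 0 2:
  step 0: s0  (start)
  step 1: s4  (read 2: s0→s4)
  step 2: s4  (read 1: s4→s4)   ← first repeat (s4 seen earlier)
  step 3: s4  (read 1: s4→s4)
  step 4: s4  (read 1: s4→s4)
  step 5: s4  (read 1: s4→s4)
  step 6: s4  (read 1: s4→s4)
  step 7: s4  (read 1: s4→s4)
  step 8: s2  (read 0: s4→s2)
  step 9: s1  (read 2: s2→s1)

So i = 1, j = 2, giving x = w[0:1] = 2, y = w[1:2] = 1, z = w[2:9] = 1111102.
Check: |xy| = 2 ≤ 5 and |y| = 1 ≥ 1. Reading y takes A from s4 back to s4, so every xyⁱz is accepted.

1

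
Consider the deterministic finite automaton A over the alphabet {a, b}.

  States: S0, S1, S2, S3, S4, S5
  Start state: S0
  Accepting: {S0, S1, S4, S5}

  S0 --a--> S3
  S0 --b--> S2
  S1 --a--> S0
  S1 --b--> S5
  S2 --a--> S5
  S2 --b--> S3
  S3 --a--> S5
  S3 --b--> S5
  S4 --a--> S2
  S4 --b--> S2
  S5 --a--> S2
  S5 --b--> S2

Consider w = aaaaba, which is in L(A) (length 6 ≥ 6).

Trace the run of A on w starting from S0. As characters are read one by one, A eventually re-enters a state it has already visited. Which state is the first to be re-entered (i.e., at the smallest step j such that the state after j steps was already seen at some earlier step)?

Run of A on w = a a a a b a:
  step 0: S0  (start)
  step 1: S3  (read a: S0→S3)
  step 2: S5  (read a: S3→S5)
  step 3: S2  (read a: S5→S2)
  step 4: S5  (read a: S2→S5)   ← first repeat (S5 seen earlier)
  step 5: S2  (read b: S5→S2)
  step 6: S5  (read a: S2→S5)

The earliest repeat is at step j = 4: A is in S5, which it already visited at step i = 2.
The DFA has 6 states, so the proof of the pumping lemma guarantees a repeated state among the first 6+1 visited; the segment between the two visits is the pumpable y.

S5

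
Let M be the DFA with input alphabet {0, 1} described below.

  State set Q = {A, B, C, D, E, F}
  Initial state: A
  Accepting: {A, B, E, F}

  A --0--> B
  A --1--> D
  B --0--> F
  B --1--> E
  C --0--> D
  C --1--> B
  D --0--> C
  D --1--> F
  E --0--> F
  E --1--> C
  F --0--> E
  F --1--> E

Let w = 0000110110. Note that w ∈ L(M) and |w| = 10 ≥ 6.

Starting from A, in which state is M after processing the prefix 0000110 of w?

State sequence: A -0-> B -0-> F -0-> E -0-> F -1-> E -1-> C -0-> D

After reading 7 characters, M is in state D.

D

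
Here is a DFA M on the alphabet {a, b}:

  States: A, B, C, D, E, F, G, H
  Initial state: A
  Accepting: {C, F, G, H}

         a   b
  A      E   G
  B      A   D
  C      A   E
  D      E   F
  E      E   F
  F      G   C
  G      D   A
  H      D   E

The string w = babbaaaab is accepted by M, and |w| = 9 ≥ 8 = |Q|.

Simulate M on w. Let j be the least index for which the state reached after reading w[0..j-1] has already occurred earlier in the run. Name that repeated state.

A

State sequence: A -b-> G -a-> D -b-> F -b-> C -a-> A -a-> E -a-> E -a-> E -b-> F
First repeat at step 5: A was already visited.

The earliest repeat is at step j = 5: M is in A, which it already visited at step i = 0.
Pumping length from the standard proof: p = 8 (the number of states). The repeated state found above gives |xy| = j ≤ 8 and |y| = j − i ≥ 1.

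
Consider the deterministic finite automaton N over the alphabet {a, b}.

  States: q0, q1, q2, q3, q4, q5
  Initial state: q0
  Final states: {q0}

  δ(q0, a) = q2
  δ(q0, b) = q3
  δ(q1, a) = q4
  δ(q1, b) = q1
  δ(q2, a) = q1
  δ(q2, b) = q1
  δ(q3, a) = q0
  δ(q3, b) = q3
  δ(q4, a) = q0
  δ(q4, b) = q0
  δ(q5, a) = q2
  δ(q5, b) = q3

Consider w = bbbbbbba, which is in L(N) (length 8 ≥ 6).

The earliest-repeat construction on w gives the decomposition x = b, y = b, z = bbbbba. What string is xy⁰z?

xy⁰z = xz = b·bbbbba = bbbbbba.
Reading y = b takes N from q3 back to q3, so after x the machine is still in q3, and z then leads to the accepting state q0. Hence bbbbbba ∈ L(N).

bbbbbba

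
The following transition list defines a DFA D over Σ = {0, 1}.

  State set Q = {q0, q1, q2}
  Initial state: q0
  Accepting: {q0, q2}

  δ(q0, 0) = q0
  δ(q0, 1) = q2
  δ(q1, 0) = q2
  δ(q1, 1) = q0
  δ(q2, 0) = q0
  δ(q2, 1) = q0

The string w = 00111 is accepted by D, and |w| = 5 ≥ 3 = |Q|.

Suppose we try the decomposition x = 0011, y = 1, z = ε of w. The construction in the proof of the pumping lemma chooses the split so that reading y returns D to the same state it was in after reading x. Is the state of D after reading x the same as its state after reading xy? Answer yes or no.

no

State sequence: q0 -0-> q0 -0-> q0 -1-> q2 -1-> q0 -1-> q2

After x (step 4): q0. After xy (step 5): q2.
They differ (q0 ≠ q2), so y is not a cycle from the state after x; this split is not the one the pumping-lemma construction produces, and pumping y need not keep the string in L(D).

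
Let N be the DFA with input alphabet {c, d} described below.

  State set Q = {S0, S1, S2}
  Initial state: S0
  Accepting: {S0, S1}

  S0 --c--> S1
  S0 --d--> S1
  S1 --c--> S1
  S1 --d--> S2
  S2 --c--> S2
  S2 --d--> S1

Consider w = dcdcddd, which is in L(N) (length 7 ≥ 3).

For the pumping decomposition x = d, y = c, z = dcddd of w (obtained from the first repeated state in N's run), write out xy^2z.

xy^2z = d·c·c·dcddd = dccdcddd.
Reading y = c takes N from S1 back to S1, so after x·y·y the machine is still in S1, and z then leads to the accepting state S1. Hence dccdcddd ∈ L(N).

dccdcddd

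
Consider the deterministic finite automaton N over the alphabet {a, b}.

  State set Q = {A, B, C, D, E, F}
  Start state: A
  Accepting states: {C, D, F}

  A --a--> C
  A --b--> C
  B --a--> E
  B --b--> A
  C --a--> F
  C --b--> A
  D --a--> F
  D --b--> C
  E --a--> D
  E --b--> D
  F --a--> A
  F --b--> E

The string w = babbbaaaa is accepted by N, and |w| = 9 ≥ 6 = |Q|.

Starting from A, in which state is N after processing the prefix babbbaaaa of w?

Run of N on the first 9 characters of w = b a b b b a a a a:
  step 0: A  (start)
  step 1: C  (read b: A→C)
  step 2: F  (read a: C→F)
  step 3: E  (read b: F→E)
  step 4: D  (read b: E→D)
  step 5: C  (read b: D→C)
  step 6: F  (read a: C→F)
  step 7: A  (read a: F→A)
  step 8: C  (read a: A→C)
  step 9: F  (read a: C→F)

After reading 9 characters, N is in state F.

F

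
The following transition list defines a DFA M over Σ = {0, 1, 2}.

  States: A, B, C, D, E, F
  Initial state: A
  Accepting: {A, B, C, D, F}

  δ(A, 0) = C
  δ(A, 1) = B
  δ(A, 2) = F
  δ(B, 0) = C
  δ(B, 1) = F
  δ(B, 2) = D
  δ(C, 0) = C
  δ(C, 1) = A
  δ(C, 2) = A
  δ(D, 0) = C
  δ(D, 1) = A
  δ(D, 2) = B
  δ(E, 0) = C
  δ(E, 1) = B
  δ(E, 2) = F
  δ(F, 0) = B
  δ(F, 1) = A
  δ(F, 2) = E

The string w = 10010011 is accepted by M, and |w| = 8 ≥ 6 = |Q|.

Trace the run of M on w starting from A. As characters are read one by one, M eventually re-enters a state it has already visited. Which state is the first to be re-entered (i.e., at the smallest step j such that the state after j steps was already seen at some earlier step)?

C

Run of M on w = 1 0 0 1 0 0 1 1:
  step 0: A  (start)
  step 1: B  (read 1: A→B)
  step 2: C  (read 0: B→C)
  step 3: C  (read 0: C→C)   ← first repeat (C seen earlier)
  step 4: A  (read 1: C→A)
  step 5: C  (read 0: A→C)
  step 6: C  (read 0: C→C)
  step 7: A  (read 1: C→A)
  step 8: B  (read 1: A→B)

The earliest repeat is at step j = 3: M is in C, which it already visited at step i = 2.
With |Q| = 6, pigeonhole forces a state repeat no later than step 6; the substring read between the first and second visits to that state can be pumped.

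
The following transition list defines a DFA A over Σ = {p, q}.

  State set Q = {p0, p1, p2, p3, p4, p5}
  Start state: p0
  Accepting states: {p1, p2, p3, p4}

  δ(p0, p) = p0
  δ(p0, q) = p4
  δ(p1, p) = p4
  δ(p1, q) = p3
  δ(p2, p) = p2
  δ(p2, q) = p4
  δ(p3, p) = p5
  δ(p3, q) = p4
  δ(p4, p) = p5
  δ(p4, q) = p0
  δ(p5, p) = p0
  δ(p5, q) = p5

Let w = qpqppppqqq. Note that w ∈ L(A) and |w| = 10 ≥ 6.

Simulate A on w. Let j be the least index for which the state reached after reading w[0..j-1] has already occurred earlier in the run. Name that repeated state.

Run of A on w = q p q p p p p q q q:
  step 0: p0  (start)
  step 1: p4  (read q: p0→p4)
  step 2: p5  (read p: p4→p5)
  step 3: p5  (read q: p5→p5)   ← first repeat (p5 seen earlier)
  step 4: p0  (read p: p5→p0)
  step 5: p0  (read p: p0→p0)
  step 6: p0  (read p: p0→p0)
  step 7: p0  (read p: p0→p0)
  step 8: p4  (read q: p0→p4)
  step 9: p0  (read q: p4→p0)
  step 10: p4  (read q: p0→p4)

The earliest repeat is at step j = 3: A is in p5, which it already visited at step i = 2.
Pumping length from the standard proof: p = 6 (the number of states). The repeated state found above gives |xy| = j ≤ 6 and |y| = j − i ≥ 1.

p5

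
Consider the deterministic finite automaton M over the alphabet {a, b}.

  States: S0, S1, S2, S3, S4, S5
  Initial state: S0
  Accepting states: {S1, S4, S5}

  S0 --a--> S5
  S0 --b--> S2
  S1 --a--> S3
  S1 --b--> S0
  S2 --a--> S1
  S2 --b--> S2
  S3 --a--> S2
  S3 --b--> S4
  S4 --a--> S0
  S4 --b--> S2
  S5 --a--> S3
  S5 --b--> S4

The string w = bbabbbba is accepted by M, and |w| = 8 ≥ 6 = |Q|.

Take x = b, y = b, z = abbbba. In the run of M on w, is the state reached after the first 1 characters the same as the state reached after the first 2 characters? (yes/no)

yes

State sequence: S0 -b-> S2 -b-> S2

After x (step 1): S2. After xy (step 2): S2.
They match, so y = b drives M around a cycle from S2 back to itself; pumping y any number of times keeps M in S2 before reading z, and xyⁱz ∈ L(M) for every i ≥ 0.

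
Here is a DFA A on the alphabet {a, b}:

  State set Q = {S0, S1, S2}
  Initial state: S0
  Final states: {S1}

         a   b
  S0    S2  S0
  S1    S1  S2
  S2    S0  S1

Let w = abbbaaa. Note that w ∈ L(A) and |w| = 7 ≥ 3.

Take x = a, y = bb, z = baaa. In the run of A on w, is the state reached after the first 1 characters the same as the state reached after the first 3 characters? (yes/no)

Run of A on the first 3 characters of w = a b b:
  step 0: S0  (start)
  step 1: S2  (read a: S0→S2)
  step 2: S1  (read b: S2→S1)
  step 3: S2  (read b: S1→S2)

After x (step 1): S2. After xy (step 3): S2.
They match, so y = bb drives A around a cycle from S2 back to itself; pumping y any number of times keeps A in S2 before reading z, and xyⁱz ∈ L(A) for every i ≥ 0.

yes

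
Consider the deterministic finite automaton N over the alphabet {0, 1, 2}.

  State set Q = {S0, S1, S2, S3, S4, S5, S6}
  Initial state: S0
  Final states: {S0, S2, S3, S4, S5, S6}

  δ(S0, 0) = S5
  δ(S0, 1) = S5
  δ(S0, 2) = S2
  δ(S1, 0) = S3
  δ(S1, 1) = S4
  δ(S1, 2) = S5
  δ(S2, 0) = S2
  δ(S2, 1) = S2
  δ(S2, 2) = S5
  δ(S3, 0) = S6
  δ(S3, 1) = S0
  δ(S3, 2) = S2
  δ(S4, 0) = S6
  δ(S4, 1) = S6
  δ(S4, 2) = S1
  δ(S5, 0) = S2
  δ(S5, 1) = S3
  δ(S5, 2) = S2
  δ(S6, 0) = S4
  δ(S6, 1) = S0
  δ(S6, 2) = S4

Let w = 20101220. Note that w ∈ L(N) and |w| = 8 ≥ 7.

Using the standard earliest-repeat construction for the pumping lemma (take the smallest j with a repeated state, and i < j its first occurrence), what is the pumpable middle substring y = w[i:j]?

Run of N on w = 2 0 1 0 1 2 2 0:
  step 0: S0  (start)
  step 1: S2  (read 2: S0→S2)
  step 2: S2  (read 0: S2→S2)   ← first repeat (S2 seen earlier)
  step 3: S2  (read 1: S2→S2)
  step 4: S2  (read 0: S2→S2)
  step 5: S2  (read 1: S2→S2)
  step 6: S5  (read 2: S2→S5)
  step 7: S2  (read 2: S5→S2)
  step 8: S2  (read 0: S2→S2)

So i = 1, j = 2, giving x = w[0:1] = 2, y = w[1:2] = 0, z = w[2:8] = 101220.
Check: |xy| = 2 ≤ 7 and |y| = 1 ≥ 1. Reading y takes N from S2 back to S2, so every xyⁱz is accepted.

0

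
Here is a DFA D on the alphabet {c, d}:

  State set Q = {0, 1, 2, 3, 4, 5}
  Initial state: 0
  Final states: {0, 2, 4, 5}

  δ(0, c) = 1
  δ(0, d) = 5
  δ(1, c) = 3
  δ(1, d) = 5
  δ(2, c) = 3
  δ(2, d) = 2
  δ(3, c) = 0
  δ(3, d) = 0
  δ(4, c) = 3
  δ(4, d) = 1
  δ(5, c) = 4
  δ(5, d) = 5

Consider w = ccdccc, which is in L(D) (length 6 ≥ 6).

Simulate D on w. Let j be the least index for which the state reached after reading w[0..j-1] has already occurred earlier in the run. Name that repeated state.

Run of D on w = c c d c c c:
  step 0: 0  (start)
  step 1: 1  (read c: 0→1)
  step 2: 3  (read c: 1→3)
  step 3: 0  (read d: 3→0)   ← first repeat (0 seen earlier)
  step 4: 1  (read c: 0→1)
  step 5: 3  (read c: 1→3)
  step 6: 0  (read c: 3→0)

The earliest repeat is at step j = 3: D is in 0, which it already visited at step i = 0.
Pumping length from the standard proof: p = 6 (the number of states). The repeated state found above gives |xy| = j ≤ 6 and |y| = j − i ≥ 1.

0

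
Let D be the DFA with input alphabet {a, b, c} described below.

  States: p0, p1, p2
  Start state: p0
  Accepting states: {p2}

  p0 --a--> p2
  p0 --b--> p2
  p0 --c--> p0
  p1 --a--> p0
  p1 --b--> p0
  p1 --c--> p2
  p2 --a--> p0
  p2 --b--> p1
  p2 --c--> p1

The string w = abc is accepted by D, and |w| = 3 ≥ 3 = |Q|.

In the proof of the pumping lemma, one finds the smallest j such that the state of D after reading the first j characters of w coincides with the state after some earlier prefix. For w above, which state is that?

p2

State sequence: p0 -a-> p2 -b-> p1 -c-> p2
First repeat at step 3: p2 was already visited.

The earliest repeat is at step j = 3: D is in p2, which it already visited at step i = 1.
Pumping length from the standard proof: p = 3 (the number of states). The repeated state found above gives |xy| = j ≤ 3 and |y| = j − i ≥ 1.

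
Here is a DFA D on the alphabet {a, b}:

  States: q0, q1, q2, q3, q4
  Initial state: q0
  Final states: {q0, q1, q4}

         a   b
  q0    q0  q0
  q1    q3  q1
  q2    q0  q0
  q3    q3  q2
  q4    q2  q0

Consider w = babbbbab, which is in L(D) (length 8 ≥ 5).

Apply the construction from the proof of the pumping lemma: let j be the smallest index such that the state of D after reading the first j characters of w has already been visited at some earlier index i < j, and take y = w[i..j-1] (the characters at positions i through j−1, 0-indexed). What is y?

b

Run of D on w = b a b b b b a b:
  step 0: q0  (start)
  step 1: q0  (read b: q0→q0)   ← first repeat (q0 seen earlier)
  step 2: q0  (read a: q0→q0)
  step 3: q0  (read b: q0→q0)
  step 4: q0  (read b: q0→q0)
  step 5: q0  (read b: q0→q0)
  step 6: q0  (read b: q0→q0)
  step 7: q0  (read a: q0→q0)
  step 8: q0  (read b: q0→q0)

So i = 0, j = 1, giving x = w[0:0] = ε, y = w[0:1] = b, z = w[1:8] = abbbbab.
Check: |xy| = 1 ≤ 5 and |y| = 1 ≥ 1. Reading y takes D from q0 back to q0, so every xyⁱz is accepted.
With |Q| = 5, pigeonhole forces a state repeat no later than step 5; the substring read between the first and second visits to that state can be pumped.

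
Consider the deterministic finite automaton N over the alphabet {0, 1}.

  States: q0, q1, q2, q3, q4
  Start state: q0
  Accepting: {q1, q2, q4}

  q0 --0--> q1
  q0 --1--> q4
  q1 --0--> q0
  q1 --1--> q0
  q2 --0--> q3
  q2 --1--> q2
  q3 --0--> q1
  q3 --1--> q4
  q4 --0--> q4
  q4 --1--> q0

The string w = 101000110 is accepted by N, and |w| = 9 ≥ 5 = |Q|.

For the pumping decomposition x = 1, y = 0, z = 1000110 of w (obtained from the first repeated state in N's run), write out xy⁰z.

xy⁰z = xz = 1·1000110 = 11000110.
Reading y = 0 takes N from q4 back to q4, so after x the machine is still in q4, and z then leads to the accepting state q4. Hence 11000110 ∈ L(N).

11000110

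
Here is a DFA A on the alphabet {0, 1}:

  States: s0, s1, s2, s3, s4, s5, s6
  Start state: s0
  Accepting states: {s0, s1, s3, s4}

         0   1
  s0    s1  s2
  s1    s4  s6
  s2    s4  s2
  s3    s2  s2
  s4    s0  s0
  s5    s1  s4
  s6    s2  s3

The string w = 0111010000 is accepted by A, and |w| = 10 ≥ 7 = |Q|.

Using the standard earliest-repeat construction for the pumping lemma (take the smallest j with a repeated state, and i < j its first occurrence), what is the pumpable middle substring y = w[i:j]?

011101

Run of A on w = 0 1 1 1 0 1 0 0 0 0:
  step 0: s0  (start)
  step 1: s1  (read 0: s0→s1)
  step 2: s6  (read 1: s1→s6)
  step 3: s3  (read 1: s6→s3)
  step 4: s2  (read 1: s3→s2)
  step 5: s4  (read 0: s2→s4)
  step 6: s0  (read 1: s4→s0)   ← first repeat (s0 seen earlier)
  step 7: s1  (read 0: s0→s1)
  step 8: s4  (read 0: s1→s4)
  step 9: s0  (read 0: s4→s0)
  step 10: s1  (read 0: s0→s1)

So i = 0, j = 6, giving x = w[0:0] = ε, y = w[0:6] = 011101, z = w[6:10] = 0000.
Check: |xy| = 6 ≤ 7 and |y| = 6 ≥ 1. Reading y takes A from s0 back to s0, so every xyⁱz is accepted.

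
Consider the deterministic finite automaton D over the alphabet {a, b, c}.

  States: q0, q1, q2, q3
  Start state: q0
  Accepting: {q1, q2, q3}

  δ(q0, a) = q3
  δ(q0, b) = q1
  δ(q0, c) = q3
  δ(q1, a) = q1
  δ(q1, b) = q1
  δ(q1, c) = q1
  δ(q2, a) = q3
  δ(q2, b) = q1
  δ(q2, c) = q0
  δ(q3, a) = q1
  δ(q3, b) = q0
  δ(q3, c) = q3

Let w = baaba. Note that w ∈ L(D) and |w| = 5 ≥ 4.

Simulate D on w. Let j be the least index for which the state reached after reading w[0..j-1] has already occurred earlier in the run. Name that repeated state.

q1

State sequence: q0 -b-> q1 -a-> q1 -a-> q1 -b-> q1 -a-> q1
First repeat at step 2: q1 was already visited.

The earliest repeat is at step j = 2: D is in q1, which it already visited at step i = 1.
With |Q| = 4, pigeonhole forces a state repeat no later than step 4; the substring read between the first and second visits to that state can be pumped.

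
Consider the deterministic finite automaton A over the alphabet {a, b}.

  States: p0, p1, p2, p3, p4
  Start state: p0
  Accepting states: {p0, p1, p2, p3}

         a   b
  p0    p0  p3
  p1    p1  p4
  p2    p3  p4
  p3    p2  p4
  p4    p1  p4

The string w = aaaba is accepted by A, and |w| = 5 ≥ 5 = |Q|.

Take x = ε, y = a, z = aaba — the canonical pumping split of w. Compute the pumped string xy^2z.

xy^2z = ε·a·a·aaba = aaaaba.
Reading y = a takes A from p0 back to p0, so after x·y·y the machine is still in p0, and z then leads to the accepting state p2. Hence aaaaba ∈ L(A).

aaaaba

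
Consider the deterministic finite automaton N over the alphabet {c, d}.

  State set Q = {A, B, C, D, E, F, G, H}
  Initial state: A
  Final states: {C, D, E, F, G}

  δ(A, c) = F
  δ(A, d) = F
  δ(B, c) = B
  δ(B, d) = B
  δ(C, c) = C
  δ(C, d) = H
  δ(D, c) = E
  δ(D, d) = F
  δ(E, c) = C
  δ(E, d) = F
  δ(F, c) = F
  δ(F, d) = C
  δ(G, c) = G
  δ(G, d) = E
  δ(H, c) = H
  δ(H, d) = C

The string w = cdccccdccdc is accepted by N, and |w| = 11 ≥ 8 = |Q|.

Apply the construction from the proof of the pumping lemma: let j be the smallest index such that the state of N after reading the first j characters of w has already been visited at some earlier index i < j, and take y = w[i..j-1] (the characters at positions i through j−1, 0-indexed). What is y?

Run of N on w = c d c c c c d c c d c:
  step 0: A  (start)
  step 1: F  (read c: A→F)
  step 2: C  (read d: F→C)
  step 3: C  (read c: C→C)   ← first repeat (C seen earlier)
  step 4: C  (read c: C→C)
  step 5: C  (read c: C→C)
  step 6: C  (read c: C→C)
  step 7: H  (read d: C→H)
  step 8: H  (read c: H→H)
  step 9: H  (read c: H→H)
  step 10: C  (read d: H→C)
  step 11: C  (read c: C→C)

So i = 2, j = 3, giving x = w[0:2] = cd, y = w[2:3] = c, z = w[3:11] = cccdccdc.
Check: |xy| = 3 ≤ 8 and |y| = 1 ≥ 1. Reading y takes N from C back to C, so every xyⁱz is accepted.
Since N has 8 states, any run of length ≥ 8 visits 8+1 states, so by pigeonhole some state repeats within the first 8 steps — that repeat gives the pumpable loop.

c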